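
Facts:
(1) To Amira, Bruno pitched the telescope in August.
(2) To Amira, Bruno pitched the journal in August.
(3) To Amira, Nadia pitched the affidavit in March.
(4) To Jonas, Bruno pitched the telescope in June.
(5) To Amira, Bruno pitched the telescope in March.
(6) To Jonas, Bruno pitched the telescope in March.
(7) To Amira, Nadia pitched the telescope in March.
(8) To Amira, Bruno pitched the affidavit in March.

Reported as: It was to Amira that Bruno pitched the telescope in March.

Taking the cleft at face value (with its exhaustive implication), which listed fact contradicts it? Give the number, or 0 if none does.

Focus of the cleft: "Amira" (the recipient). Presupposed background: agent = Bruno, thing = the telescope, setting = in March.
The exhaustive reading says no other recipient fits that background.
Fact (6) shares the background but with recipient = Jonas; exhaustivity is violated.

6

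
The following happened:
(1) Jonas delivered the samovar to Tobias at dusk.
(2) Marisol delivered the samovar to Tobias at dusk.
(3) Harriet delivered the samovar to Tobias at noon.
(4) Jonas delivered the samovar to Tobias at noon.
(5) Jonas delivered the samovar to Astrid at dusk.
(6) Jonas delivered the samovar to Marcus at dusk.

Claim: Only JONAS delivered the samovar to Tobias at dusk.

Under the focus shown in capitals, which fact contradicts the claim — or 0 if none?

The capitals mark "Jonas" as focus. So "only" rules out other agents, with the rest (same thing, recipient, setting (the samovar / Tobias / at dusk)) as background.
Fact (2) shares the background but differs in agent (Marisol) — a counterexample.

2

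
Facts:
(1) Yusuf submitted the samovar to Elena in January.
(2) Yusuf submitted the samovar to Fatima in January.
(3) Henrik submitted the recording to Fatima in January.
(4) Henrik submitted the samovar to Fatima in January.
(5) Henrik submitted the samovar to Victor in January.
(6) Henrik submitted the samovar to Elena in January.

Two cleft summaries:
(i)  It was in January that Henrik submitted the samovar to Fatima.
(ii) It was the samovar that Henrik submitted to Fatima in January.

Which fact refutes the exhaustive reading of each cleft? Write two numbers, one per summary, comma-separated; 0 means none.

0, 3

(i): focus "in January". No fact shares same agent, thing, recipient (Henrik / the samovar / Fatima) with a different setting. 0.
(ii): focus "the samovar". Looking for same agent, recipient, setting (Henrik / Fatima / in January) with some other thing — fact (3) has the recording there. Refuted.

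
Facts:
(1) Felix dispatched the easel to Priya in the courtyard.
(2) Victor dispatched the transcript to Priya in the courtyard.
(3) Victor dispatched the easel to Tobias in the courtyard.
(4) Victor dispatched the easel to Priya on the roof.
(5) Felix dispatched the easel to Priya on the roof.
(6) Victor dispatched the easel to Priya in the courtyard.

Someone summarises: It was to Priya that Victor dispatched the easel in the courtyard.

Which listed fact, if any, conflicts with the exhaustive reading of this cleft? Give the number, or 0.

The cleft puts "Priya" in focus and presupposes the open proposition with Victor as agent and the easel as thing and in the courtyard as setting.
Exhaustivity: Priya is the only recipient satisfying that background.
But fact (3) also has Victor as agent and the easel as thing and in the courtyard as setting, with recipient = Tobias — so the exhaustive reading fails.

3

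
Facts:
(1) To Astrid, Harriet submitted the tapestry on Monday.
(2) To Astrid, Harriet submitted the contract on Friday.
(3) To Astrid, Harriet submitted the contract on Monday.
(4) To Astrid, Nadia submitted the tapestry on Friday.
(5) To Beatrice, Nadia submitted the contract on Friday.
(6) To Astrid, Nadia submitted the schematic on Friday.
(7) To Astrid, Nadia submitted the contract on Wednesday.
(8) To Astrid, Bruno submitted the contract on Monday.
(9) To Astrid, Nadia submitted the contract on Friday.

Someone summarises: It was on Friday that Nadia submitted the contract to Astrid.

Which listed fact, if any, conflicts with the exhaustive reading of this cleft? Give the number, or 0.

Focus of the cleft: "on Friday" (the setting). Presupposed background: same agent, thing, recipient (Nadia / the contract / Astrid).
The exhaustive reading says no other setting fits that background.
Fact (7) shares the background but with setting = on Wednesday; exhaustivity is violated.

7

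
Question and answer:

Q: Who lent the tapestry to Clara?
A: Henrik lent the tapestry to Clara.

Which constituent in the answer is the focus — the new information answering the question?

The wh-word "who" asks about the subject (agent).
In the answer, "the tapestry" and "to Clara" are given — repeated from the question.
The constituent filling the subject (agent) gap is "Henrik"; that is the focus and would carry nuclear stress.

Henrik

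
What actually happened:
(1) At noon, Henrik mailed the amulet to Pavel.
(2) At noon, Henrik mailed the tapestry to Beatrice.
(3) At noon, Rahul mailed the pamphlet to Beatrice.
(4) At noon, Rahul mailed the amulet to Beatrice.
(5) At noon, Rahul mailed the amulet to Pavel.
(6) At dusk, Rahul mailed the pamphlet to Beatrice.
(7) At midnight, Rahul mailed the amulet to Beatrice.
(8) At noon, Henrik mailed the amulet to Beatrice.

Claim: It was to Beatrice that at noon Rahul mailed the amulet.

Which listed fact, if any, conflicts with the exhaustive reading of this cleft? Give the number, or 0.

5

Focus of the cleft: "Beatrice" (the recipient). Presupposed background: same agent, thing, setting (Rahul / the amulet / at noon).
Exhaustivity: Beatrice is the only recipient satisfying that background.
Fact (5) shares the background but with recipient = Pavel; exhaustivity is violated.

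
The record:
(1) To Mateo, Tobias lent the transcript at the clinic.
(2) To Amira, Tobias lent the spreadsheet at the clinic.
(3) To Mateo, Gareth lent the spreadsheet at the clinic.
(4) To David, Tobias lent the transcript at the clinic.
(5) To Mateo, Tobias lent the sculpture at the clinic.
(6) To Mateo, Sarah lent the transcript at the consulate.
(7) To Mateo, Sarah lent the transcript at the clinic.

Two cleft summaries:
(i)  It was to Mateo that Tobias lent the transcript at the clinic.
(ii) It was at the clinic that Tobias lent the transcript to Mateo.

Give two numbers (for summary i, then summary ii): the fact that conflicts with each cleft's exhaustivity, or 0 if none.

Summary (i) focuses "Mateo" (the recipient); background Tobias as agent and the transcript as thing and at the clinic as setting. Fact (4) matches that background with recipient = David — refutes (i).
Summary (ii) focuses "at the clinic" (the setting); background Tobias as agent and the transcript as thing and Mateo as recipient. No fact matches that background with a different setting, so 0.

4, 0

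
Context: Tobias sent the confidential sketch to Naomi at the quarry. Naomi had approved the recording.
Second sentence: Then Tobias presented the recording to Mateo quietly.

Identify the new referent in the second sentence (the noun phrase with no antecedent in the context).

Mateo

"Tobias" and "the recording" in the second sentence are given — already mentioned in the context.
"Mateo" has no antecedent in the context; it is discourse-new.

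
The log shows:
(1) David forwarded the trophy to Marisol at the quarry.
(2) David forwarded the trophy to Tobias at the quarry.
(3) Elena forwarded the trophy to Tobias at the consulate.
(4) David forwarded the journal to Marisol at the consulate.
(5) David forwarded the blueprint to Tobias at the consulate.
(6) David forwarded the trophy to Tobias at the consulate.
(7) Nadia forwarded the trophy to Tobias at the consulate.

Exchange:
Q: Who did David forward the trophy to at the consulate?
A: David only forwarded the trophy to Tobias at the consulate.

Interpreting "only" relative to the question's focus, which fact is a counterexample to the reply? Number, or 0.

0

The question "Who did ... to ...?" targets the recipient, so in the reply the focus falls on "Tobias".
So "only" ranges over recipients; the rest (agent = David, thing = the trophy, setting = at the consulate) is presupposed.
No fact keeps agent = David, thing = the trophy, setting = at the consulate while changing the recipient; every other fact differs on something backgrounded. The reply stands.
(Fact (5) would refute a reading with focus on the thing — but that is not what the question asks.)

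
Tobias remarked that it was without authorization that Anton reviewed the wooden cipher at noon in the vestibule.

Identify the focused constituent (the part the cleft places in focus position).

In an it-cleft "It was X that/who ...", the clefted constituent X is the focus; the that/who-clause expresses the presupposed open proposition.
Here the focus is "without authorization". The backgrounded (presupposed) material includes "Anton", "the wooden cipher", "in the vestibule" and "at noon".

without authorization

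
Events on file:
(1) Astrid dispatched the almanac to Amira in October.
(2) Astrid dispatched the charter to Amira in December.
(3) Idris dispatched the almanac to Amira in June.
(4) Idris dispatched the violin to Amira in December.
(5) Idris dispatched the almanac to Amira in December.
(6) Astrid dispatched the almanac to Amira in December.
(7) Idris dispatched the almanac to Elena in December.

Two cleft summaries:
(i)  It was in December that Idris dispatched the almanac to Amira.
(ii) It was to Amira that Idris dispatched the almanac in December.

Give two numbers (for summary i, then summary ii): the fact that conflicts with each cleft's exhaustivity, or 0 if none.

Summary (i) focuses "in December" (the setting); background Idris as agent and the almanac as thing and Amira as recipient. Fact (3) matches that background with setting = in June — refutes (i).
Summary (ii) focuses "Amira" (the recipient); background Idris as agent and the almanac as thing and in December as setting. Fact (7) matches that background with recipient = Elena — refutes (ii).

3, 7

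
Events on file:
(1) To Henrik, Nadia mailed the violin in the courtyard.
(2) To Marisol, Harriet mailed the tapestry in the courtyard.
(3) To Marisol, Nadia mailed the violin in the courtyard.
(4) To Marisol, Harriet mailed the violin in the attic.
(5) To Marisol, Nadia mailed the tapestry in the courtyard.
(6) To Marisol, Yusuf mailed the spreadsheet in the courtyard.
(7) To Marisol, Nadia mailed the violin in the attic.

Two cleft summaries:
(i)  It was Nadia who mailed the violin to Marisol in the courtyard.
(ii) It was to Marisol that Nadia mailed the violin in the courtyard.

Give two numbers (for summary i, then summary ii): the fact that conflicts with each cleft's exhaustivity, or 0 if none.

0, 1

Summary (i) focuses "Nadia" (the agent); background the violin as thing and Marisol as recipient and in the courtyard as setting. No fact matches that background with a different agent, so 0.
Summary (ii) focuses "Marisol" (the recipient); background Nadia as agent and the violin as thing and in the courtyard as setting. Fact (1) matches that background with recipient = Henrik — refutes (ii).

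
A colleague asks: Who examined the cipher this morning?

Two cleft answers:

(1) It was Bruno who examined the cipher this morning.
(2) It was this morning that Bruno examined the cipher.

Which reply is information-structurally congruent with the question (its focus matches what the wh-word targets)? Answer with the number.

The question word "who" targets the subject (agent).
Option (1) clefts "Bruno" — that matches what the question asks about.
Option (2) clefts "this morning" — the time, not what was asked.
So the congruent reply is (1).

1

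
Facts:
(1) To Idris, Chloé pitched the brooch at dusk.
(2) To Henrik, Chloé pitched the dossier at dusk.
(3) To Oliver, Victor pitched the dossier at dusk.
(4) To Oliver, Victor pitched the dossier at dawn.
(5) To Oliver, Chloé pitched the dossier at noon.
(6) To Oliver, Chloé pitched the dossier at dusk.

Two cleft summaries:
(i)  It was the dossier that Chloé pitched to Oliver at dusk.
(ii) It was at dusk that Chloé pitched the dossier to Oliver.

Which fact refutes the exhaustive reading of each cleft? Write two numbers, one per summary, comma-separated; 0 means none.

0, 5

(i): focus "the dossier". No fact shares Chloé as agent and Oliver as recipient and at dusk as setting with a different thing. 0.
(ii): focus "at dusk". Looking for Chloé as agent and the dossier as thing and Oliver as recipient with some other setting — fact (5) has at noon there. Refuted.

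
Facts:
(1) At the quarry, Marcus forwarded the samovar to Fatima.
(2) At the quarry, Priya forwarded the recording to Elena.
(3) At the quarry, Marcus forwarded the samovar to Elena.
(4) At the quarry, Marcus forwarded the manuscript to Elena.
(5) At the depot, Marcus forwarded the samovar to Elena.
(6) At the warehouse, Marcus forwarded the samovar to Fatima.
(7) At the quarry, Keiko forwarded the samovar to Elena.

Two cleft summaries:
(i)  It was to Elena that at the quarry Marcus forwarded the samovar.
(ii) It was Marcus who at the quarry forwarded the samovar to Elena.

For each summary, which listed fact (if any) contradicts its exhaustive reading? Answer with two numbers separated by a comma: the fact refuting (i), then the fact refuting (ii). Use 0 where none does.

Summary (i) focuses "Elena" (the recipient); background Marcus as agent and the samovar as thing and at the quarry as setting. Fact (1) matches that background with recipient = Fatima — refutes (i).
Summary (ii) focuses "Marcus" (the agent); background the samovar as thing and Elena as recipient and at the quarry as setting. Fact (7) matches that background with agent = Keiko — refutes (ii).

1, 7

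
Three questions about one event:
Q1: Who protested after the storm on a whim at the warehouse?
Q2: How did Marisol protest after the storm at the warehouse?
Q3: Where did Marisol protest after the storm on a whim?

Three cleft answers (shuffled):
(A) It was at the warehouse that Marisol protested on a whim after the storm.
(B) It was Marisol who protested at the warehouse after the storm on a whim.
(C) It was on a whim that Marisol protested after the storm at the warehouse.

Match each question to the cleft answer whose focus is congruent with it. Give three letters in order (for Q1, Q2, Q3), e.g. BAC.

Q1 asks about the subject (agent); cleft (B) focuses "Marisol", which is the subject (agent) — so Q1 → B.
Q2 asks about the manner; cleft (C) focuses "on a whim", which is the manner — so Q2 → C.
Q3 asks about the location; cleft (A) focuses "at the warehouse", which is the location — so Q3 → A.
Mapping: Q1→B, Q2→C, Q3→A.

BCA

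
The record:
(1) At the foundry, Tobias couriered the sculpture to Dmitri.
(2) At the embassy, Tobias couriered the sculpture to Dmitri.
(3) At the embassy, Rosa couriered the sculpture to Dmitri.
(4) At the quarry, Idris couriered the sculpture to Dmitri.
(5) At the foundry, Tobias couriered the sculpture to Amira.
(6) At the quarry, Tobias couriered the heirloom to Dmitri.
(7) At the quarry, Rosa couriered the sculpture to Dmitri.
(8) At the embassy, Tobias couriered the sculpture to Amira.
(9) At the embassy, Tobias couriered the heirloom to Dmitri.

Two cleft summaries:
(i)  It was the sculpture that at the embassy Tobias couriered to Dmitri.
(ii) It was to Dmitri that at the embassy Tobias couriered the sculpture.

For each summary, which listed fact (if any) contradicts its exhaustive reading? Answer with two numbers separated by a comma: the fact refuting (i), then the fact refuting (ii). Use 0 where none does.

9, 8

Summary (i) focuses "the sculpture" (the thing); background same agent, recipient, setting (Tobias / Dmitri / at the embassy). Fact (9) matches that background with thing = the heirloom — refutes (i).
Summary (ii) focuses "Dmitri" (the recipient); background same agent, thing, setting (Tobias / the sculpture / at the embassy). Fact (8) matches that background with recipient = Amira — refutes (ii).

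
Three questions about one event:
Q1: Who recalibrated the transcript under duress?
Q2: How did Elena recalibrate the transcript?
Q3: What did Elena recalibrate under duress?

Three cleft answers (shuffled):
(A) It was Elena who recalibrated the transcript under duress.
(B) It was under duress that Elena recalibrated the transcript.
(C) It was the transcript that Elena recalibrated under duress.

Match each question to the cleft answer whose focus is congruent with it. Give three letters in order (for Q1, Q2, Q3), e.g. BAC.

ABC

Q1 asks about the subject (agent); cleft (A) focuses "Elena", which is the subject (agent) — so Q1 → A.
Q2 asks about the manner; cleft (B) focuses "under duress", which is the manner — so Q2 → B.
Q3 asks about the direct object; cleft (C) focuses "the transcript", which is the direct object — so Q3 → C.
Mapping: Q1→A, Q2→B, Q3→C.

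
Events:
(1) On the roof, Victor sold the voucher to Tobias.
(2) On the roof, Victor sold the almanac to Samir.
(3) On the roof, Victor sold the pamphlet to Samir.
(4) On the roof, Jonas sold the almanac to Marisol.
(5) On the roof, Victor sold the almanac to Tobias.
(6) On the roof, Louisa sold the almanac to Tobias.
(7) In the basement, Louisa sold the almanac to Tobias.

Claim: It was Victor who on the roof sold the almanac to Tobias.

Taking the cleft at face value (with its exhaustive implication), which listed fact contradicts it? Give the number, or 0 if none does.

Focus of the cleft: "Victor" (the agent). Presupposed background: same thing, recipient, setting (the almanac / Tobias / on the roof).
Exhaustivity: Victor is the only agent satisfying that background.
But fact (6) also has same thing, recipient, setting (the almanac / Tobias / on the roof), with agent = Louisa — so the exhaustive reading fails.

6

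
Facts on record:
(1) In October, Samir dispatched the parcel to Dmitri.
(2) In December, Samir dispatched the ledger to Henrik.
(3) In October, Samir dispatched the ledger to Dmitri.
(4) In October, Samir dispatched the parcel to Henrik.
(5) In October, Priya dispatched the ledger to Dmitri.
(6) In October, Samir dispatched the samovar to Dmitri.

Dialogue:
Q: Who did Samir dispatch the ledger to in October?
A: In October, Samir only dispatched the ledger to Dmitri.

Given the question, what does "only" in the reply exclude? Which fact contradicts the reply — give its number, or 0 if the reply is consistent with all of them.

0

Answering "Who did ... to ...?" puts focus on the recipient — here, "Dmitri".
"Only" then excludes alternative recipients while the background — agent = Samir, thing = the ledger, setting = in October — is held fixed.
No listed fact shares that background with another recipient. Nothing contradicts the reply.
(Fact (1) would refute a reading with focus on the thing — but that is not what the question asks.)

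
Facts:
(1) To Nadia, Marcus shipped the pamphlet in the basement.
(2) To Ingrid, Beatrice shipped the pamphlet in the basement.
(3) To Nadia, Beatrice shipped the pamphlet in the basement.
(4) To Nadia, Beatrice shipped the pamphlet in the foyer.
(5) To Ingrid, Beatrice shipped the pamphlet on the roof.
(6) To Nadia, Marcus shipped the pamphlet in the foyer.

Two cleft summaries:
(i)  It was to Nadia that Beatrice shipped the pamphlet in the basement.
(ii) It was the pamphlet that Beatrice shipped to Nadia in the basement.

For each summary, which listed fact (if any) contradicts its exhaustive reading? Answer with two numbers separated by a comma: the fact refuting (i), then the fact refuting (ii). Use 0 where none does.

(i): focus "Nadia". Looking for Beatrice as agent and the pamphlet as thing and in the basement as setting with some other recipient — fact (2) has Ingrid there. Refuted.
(ii): focus "the pamphlet". No fact shares Beatrice as agent and Nadia as recipient and in the basement as setting with a different thing. 0.

2, 0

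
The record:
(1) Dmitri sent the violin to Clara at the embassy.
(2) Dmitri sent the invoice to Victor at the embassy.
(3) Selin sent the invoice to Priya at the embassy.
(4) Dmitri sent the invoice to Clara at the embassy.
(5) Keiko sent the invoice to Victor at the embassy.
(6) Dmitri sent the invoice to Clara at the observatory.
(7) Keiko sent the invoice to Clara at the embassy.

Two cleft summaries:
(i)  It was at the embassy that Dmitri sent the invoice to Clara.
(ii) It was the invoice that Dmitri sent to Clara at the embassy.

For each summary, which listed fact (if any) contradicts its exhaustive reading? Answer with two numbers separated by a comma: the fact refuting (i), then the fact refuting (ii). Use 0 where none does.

6, 1

Summary (i) focuses "at the embassy" (the setting); background Dmitri as agent and the invoice as thing and Clara as recipient. Fact (6) matches that background with setting = at the observatory — refutes (i).
Summary (ii) focuses "the invoice" (the thing); background Dmitri as agent and Clara as recipient and at the embassy as setting. Fact (1) matches that background with thing = the violin — refutes (ii).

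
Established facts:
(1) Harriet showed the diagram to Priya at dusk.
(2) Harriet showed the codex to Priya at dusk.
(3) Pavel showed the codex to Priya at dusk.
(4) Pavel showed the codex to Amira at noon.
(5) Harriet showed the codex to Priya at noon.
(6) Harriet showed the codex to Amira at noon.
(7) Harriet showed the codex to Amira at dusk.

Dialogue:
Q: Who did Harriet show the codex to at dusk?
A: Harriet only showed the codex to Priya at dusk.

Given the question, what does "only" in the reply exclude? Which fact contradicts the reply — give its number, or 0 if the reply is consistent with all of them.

7

Answering "Who did ... to ...?" puts focus on the recipient — here, "Priya".
"Only" then excludes alternative recipients while the background — same agent, thing, setting (Harriet / the codex / at dusk) — is held fixed.
Fact (7) keeps same agent, thing, setting (Harriet / the codex / at dusk) but has recipient = Amira; that refutes the reply.
(Fact (5) would refute a reading with focus on the setting — but that is not what the question asks.)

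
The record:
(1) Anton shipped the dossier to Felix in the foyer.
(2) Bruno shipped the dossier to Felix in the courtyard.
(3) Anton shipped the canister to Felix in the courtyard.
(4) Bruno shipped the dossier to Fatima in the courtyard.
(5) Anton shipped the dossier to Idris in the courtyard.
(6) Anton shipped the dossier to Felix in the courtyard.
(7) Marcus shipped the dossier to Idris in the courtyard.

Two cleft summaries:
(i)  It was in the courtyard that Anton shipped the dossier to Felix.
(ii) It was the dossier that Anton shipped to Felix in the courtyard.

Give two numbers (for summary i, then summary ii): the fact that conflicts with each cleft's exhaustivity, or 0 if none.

1, 3

(i): focus "in the courtyard". Looking for agent = Anton, thing = the dossier, recipient = Felix with some other setting — fact (1) has in the foyer there. Refuted.
(ii): focus "the dossier". Looking for agent = Anton, recipient = Felix, setting = in the courtyard with some other thing — fact (3) has the canister there. Refuted.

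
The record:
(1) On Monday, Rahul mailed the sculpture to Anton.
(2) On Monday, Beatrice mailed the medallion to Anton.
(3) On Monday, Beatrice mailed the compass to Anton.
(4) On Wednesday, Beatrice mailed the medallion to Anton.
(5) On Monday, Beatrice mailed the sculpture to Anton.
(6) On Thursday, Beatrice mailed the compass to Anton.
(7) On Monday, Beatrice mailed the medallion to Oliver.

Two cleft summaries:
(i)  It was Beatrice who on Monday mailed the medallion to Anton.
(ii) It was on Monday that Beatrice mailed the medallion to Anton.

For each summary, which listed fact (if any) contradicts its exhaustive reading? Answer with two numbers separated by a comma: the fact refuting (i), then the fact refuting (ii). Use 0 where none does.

0, 4

(i): focus "Beatrice". No fact shares thing = the medallion, recipient = Anton, setting = on Monday with a different agent. 0.
(ii): focus "on Monday". Looking for agent = Beatrice, thing = the medallion, recipient = Anton with some other setting — fact (4) has on Wednesday there. Refuted.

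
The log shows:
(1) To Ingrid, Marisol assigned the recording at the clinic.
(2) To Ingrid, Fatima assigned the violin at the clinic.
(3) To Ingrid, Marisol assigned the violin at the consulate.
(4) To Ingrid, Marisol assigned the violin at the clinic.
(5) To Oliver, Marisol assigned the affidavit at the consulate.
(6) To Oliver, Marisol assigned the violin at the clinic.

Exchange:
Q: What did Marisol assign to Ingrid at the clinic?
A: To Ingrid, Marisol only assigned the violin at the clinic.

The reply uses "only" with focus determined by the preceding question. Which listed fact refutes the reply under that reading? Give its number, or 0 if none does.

1

Answering "What did ...?" puts focus on the thing — here, "the violin".
"Only" then excludes alternative things while the background — Marisol as agent and Ingrid as recipient and at the clinic as setting — is held fixed.
Fact (1) keeps Marisol as agent and Ingrid as recipient and at the clinic as setting but has thing = the recording; that refutes the reply.
(Fact (6) would refute a reading with focus on the recipient — but that is not what the question asks.)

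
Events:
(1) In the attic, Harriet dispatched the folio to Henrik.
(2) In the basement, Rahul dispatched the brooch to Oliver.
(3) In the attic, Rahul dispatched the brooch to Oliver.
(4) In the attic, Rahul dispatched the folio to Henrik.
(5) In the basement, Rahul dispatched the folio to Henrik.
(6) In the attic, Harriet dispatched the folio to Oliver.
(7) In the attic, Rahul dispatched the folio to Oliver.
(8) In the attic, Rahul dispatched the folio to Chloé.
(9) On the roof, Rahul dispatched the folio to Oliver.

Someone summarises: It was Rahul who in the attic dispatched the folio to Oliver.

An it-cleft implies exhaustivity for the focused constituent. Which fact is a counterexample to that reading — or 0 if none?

Focus of the cleft: "Rahul" (the agent). Presupposed background: thing = the folio, recipient = Oliver, setting = in the attic.
Exhaustivity: Rahul is the only agent satisfying that background.
Fact (6) shares the background but with agent = Harriet; exhaustivity is violated.

6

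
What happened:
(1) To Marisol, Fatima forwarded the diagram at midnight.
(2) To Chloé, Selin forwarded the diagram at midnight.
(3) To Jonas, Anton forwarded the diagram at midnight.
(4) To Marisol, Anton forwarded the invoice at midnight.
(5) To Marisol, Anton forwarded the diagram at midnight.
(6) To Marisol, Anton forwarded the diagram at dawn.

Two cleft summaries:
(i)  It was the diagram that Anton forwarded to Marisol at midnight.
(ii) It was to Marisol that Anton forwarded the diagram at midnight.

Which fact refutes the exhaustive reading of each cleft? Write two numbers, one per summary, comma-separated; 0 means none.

4, 3

(i): focus "the diagram". Looking for same agent, recipient, setting (Anton / Marisol / at midnight) with some other thing — fact (4) has the invoice there. Refuted.
(ii): focus "Marisol". Looking for same agent, thing, setting (Anton / the diagram / at midnight) with some other recipient — fact (3) has Jonas there. Refuted.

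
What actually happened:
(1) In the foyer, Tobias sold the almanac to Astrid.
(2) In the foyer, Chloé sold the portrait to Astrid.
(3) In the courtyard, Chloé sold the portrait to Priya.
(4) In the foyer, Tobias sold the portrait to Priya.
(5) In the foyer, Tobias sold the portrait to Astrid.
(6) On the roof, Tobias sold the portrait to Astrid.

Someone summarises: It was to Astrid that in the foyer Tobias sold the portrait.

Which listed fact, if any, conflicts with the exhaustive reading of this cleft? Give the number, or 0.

Focus of the cleft: "Astrid" (the recipient). Presupposed background: same agent, thing, setting (Tobias / the portrait / in the foyer).
The exhaustive reading says no other recipient fits that background.
Fact (4) shares the background but with recipient = Priya; exhaustivity is violated.

4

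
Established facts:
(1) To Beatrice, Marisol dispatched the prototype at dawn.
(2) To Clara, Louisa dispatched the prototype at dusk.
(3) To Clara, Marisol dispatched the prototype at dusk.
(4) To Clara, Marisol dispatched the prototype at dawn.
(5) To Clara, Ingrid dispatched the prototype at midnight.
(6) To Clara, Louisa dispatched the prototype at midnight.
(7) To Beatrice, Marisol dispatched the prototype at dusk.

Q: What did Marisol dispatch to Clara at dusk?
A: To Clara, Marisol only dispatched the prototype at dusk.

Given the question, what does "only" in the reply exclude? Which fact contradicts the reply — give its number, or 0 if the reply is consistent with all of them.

The question "What did ...?" targets the thing, so in the reply the focus falls on "the prototype".
So "only" ranges over things; the rest (Marisol as agent and Clara as recipient and at dusk as setting) is presupposed.
No listed fact shares that background with another thing. Nothing contradicts the reply.
(Fact (4) would refute a reading with focus on the setting — but that is not what the question asks.)

0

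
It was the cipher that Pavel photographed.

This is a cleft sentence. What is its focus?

In an it-cleft "It was X that/who ...", the clefted constituent X is the focus; the that/who-clause expresses the presupposed open proposition.
Here the focus is "the cipher". The backgrounded (presupposed) material includes "Pavel".

the cipher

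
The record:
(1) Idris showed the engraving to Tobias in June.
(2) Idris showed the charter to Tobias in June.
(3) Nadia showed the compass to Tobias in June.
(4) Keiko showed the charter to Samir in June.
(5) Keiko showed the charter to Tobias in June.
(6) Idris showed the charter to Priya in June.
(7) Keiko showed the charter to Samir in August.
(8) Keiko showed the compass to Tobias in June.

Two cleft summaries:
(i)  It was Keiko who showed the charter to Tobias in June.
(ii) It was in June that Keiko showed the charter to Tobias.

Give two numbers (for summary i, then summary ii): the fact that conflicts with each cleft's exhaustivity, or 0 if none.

2, 0

(i): focus "Keiko". Looking for thing = the charter, recipient = Tobias, setting = in June with some other agent — fact (2) has Idris there. Refuted.
(ii): focus "in June". No fact shares agent = Keiko, thing = the charter, recipient = Tobias with a different setting. 0.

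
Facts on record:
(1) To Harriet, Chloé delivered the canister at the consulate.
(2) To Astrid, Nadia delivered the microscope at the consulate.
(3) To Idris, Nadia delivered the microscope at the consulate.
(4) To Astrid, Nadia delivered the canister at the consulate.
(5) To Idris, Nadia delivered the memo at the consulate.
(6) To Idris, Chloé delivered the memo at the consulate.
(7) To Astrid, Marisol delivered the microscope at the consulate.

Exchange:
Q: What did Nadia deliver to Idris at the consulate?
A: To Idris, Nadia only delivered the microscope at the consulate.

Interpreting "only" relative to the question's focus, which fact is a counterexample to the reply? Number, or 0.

5

The question "What did ...?" targets the thing, so in the reply the focus falls on "the microscope".
"Only" then excludes alternative things while the background — agent = Nadia, recipient = Idris, setting = at the consulate — is held fixed.
Fact (5) keeps agent = Nadia, recipient = Idris, setting = at the consulate but has thing = the memo; that refutes the reply.
(Fact (2) would refute a reading with focus on the recipient — but that is not what the question asks.)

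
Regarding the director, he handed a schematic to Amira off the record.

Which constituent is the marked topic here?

The construction explicitly marks "the director" as what the sentence is about — the topic.
The remainder of the clause is the comment (what is said about the topic).

the director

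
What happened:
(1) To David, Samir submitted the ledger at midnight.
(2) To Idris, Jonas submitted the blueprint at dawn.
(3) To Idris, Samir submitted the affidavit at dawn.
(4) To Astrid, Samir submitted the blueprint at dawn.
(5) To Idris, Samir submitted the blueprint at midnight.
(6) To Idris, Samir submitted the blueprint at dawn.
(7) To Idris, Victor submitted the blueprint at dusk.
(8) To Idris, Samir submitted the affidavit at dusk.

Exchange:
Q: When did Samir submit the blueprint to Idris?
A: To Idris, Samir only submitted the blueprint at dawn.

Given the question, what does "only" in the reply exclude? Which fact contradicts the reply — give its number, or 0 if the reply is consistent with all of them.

5

Answering "When did ...?" puts focus on the setting — here, "at dawn".
So "only" ranges over settings; the rest (agent = Samir, thing = the blueprint, recipient = Idris) is presupposed.
Fact (5) keeps agent = Samir, thing = the blueprint, recipient = Idris but has setting = at midnight; that refutes the reply.
(Fact (4) would refute a reading with focus on the recipient — but that is not what the question asks.)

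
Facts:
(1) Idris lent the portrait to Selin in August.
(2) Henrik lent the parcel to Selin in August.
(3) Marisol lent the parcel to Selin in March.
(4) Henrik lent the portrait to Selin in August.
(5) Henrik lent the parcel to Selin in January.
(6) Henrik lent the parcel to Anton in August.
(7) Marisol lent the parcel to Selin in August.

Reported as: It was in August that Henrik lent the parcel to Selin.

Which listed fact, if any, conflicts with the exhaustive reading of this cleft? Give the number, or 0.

The cleft puts "in August" in focus and presupposes the open proposition with same agent, thing, recipient (Henrik / the parcel / Selin).
The exhaustive reading says no other setting fits that background.
But fact (5) also has same agent, thing, recipient (Henrik / the parcel / Selin), with setting = in January — so the exhaustive reading fails.

5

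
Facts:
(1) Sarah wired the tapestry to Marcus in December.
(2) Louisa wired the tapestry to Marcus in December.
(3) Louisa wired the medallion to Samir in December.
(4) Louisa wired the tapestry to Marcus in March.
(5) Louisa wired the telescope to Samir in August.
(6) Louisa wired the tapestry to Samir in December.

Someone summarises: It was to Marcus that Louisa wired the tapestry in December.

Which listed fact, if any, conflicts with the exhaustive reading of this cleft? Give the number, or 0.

Focus of the cleft: "Marcus" (the recipient). Presupposed background: same agent, thing, setting (Louisa / the tapestry / in December).
Exhaustivity: Marcus is the only recipient satisfying that background.
But fact (6) also has same agent, thing, setting (Louisa / the tapestry / in December), with recipient = Samir — so the exhaustive reading fails.

6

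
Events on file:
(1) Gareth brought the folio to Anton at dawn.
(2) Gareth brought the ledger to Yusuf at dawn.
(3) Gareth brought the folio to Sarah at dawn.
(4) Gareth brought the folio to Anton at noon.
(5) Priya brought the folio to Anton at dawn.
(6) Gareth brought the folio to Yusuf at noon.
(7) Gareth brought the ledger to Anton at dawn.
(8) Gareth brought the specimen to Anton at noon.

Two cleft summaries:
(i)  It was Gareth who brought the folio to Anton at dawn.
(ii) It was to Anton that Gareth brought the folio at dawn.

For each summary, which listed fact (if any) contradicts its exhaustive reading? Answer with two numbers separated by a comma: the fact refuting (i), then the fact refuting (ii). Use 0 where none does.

Summary (i) focuses "Gareth" (the agent); background the folio as thing and Anton as recipient and at dawn as setting. Fact (5) matches that background with agent = Priya — refutes (i).
Summary (ii) focuses "Anton" (the recipient); background Gareth as agent and the folio as thing and at dawn as setting. Fact (3) matches that background with recipient = Sarah — refutes (ii).

5, 3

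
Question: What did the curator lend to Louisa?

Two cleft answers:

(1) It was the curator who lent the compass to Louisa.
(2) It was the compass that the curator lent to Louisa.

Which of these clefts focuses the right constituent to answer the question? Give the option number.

The question word "what" targets the direct object.
Option (1) clefts "the curator" — the subject (agent), not what was asked.
Option (2) clefts "the compass" — that matches what the question asks about.
So the congruent reply is (2).

2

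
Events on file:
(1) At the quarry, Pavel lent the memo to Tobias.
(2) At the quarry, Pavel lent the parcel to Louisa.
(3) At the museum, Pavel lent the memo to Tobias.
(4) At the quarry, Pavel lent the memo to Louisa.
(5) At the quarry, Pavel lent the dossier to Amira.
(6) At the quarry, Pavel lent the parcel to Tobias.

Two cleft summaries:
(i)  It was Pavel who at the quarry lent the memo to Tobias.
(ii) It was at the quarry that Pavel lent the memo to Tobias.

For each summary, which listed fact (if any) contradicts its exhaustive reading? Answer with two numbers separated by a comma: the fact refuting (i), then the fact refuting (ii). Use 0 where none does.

(i): focus "Pavel". No fact shares thing = the memo, recipient = Tobias, setting = at the quarry with a different agent. 0.
(ii): focus "at the quarry". Looking for agent = Pavel, thing = the memo, recipient = Tobias with some other setting — fact (3) has at the museum there. Refuted.

0, 3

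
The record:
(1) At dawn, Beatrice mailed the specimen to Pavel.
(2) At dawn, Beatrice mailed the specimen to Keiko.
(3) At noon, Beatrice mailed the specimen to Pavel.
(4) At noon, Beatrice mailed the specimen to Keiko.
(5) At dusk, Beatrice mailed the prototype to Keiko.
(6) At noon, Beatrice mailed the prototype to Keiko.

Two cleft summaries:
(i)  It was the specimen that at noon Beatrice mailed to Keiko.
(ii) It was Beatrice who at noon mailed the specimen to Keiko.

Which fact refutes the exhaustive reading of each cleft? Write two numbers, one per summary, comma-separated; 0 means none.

6, 0

(i): focus "the specimen". Looking for agent = Beatrice, recipient = Keiko, setting = at noon with some other thing — fact (6) has the prototype there. Refuted.
(ii): focus "Beatrice". No fact shares thing = the specimen, recipient = Keiko, setting = at noon with a different agent. 0.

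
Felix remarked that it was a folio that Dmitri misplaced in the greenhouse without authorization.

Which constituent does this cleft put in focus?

In an it-cleft "It was X that/who ...", the clefted constituent X is the focus; the that/who-clause expresses the presupposed open proposition.
Here the focus is "a folio". The backgrounded (presupposed) material includes "Dmitri", "without authorization" and "in the greenhouse".

a folio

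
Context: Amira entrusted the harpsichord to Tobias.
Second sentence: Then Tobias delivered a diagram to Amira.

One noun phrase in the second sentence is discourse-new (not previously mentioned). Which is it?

a diagram

"Tobias" and "Amira" in the second sentence are given — already mentioned in the context.
"a diagram" has no antecedent in the context; it is discourse-new (the indefinite article also signals a new referent).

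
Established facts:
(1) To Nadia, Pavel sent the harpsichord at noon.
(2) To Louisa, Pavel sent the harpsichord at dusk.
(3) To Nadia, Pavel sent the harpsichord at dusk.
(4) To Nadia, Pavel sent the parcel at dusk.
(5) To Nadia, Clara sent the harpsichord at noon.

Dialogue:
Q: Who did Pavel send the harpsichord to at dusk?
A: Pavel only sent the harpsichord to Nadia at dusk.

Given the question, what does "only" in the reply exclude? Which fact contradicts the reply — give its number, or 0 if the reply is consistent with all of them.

The question "Who did ... to ...?" targets the recipient, so in the reply the focus falls on "Nadia".
So "only" ranges over recipients; the rest (agent = Pavel, thing = the harpsichord, setting = at dusk) is presupposed.
Fact (2) keeps agent = Pavel, thing = the harpsichord, setting = at dusk but has recipient = Louisa; that refutes the reply.
(Fact (1) would refute a reading with focus on the setting — but that is not what the question asks.)

2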